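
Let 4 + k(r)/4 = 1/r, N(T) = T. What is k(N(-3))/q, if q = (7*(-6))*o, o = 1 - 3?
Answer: -13/63 ≈ -0.20635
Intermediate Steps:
o = -2
q = 84 (q = (7*(-6))*(-2) = -42*(-2) = 84)
k(r) = -16 + 4/r
k(N(-3))/q = (-16 + 4/(-3))/84 = (-16 + 4*(-⅓))*(1/84) = (-16 - 4/3)*(1/84) = -52/3*1/84 = -13/63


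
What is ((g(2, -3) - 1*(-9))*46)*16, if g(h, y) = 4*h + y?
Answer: 10304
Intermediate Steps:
g(h, y) = y + 4*h
((g(2, -3) - 1*(-9))*46)*16 = (((-3 + 4*2) - 1*(-9))*46)*16 = (((-3 + 8) + 9)*46)*16 = ((5 + 9)*46)*16 = (14*46)*16 = 644*16 = 10304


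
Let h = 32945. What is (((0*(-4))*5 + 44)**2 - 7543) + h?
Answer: 27338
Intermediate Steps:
(((0*(-4))*5 + 44)**2 - 7543) + h = (((0*(-4))*5 + 44)**2 - 7543) + 32945 = ((0*5 + 44)**2 - 7543) + 32945 = ((0 + 44)**2 - 7543) + 32945 = (44**2 - 7543) + 32945 = (1936 - 7543) + 32945 = -5607 + 32945 = 27338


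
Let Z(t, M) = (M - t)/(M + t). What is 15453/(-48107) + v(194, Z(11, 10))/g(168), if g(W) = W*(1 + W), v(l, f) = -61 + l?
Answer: -61763335/195121992 ≈ -0.31654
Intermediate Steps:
Z(t, M) = (M - t)/(M + t)
15453/(-48107) + v(194, Z(11, 10))/g(168) = 15453/(-48107) + (-61 + 194)/((168*(1 + 168))) = 15453*(-1/48107) + 133/((168*169)) = -15453/48107 + 133/28392 = -15453/48107 + 133*(1/28392) = -15453/48107 + 19/4056 = -61763335/195121992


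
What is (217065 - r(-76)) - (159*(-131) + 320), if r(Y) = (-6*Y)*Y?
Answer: 272230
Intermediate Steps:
r(Y) = -6*Y²
(217065 - r(-76)) - (159*(-131) + 320) = (217065 - (-6)*(-76)²) - (159*(-131) + 320) = (217065 - (-6)*5776) - (-20829 + 320) = (217065 - 1*(-34656)) - 1*(-20509) = (217065 + 34656) + 20509 = 251721 + 20509 = 272230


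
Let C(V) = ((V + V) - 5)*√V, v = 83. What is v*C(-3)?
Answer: -913*I*√3 ≈ -1581.4*I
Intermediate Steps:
C(V) = √V*(-5 + 2*V) (C(V) = (2*V - 5)*√V = (-5 + 2*V)*√V = √V*(-5 + 2*V))
v*C(-3) = 83*(√(-3)*(-5 + 2*(-3))) = 83*((I*√3)*(-5 - 6)) = 83*((I*√3)*(-11)) = 83*(-11*I*√3) = -913*I*√3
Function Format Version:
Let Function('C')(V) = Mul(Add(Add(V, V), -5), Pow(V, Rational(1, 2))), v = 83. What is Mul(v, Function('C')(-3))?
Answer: Mul(-913, I, Pow(3, Rational(1, 2))) ≈ Mul(-1581.4, I)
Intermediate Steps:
Function('C')(V) = Mul(Pow(V, Rational(1, 2)), Add(-5, Mul(2, V))) (Function('C')(V) = Mul(Add(Mul(2, V), -5), Pow(V, Rational(1, 2))) = Mul(Add(-5, Mul(2, V)), Pow(V, Rational(1, 2))) = Mul(Pow(V, Rational(1, 2)), Add(-5, Mul(2, V))))
Mul(v, Function('C')(-3)) = Mul(83, Mul(Pow(-3, Rational(1, 2)), Add(-5, Mul(2, -3)))) = Mul(83, Mul(Mul(I, Pow(3, Rational(1, 2))), Add(-5, -6))) = Mul(83, Mul(Mul(I, Pow(3, Rational(1, 2))), -11)) = Mul(83, Mul(-11, I, Pow(3, Rational(1, 2)))) = Mul(-913, I, Pow(3, Rational(1, 2)))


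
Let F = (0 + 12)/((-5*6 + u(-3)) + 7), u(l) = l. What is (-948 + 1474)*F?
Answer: -3156/13 ≈ -242.77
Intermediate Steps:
F = -6/13 (F = (0 + 12)/((-5*6 - 3) + 7) = 12/((-30 - 3) + 7) = 12/(-33 + 7) = 12/(-26) = 12*(-1/26) = -6/13 ≈ -0.46154)
(-948 + 1474)*F = (-948 + 1474)*(-6/13) = 526*(-6/13) = -3156/13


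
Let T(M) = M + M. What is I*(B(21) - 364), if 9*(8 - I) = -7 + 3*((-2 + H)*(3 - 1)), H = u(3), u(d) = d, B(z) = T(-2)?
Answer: -26864/9 ≈ -2984.9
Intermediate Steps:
T(M) = 2*M
B(z) = -4 (B(z) = 2*(-2) = -4)
H = 3
I = 73/9 (I = 8 - (-7 + 3*((-2 + 3)*(3 - 1)))/9 = 8 - (-7 + 3*(1*2))/9 = 8 - (-7 + 3*2)/9 = 8 - (-7 + 6)/9 = 8 - 1/9*(-1) = 8 + 1/9 = 73/9 ≈ 8.1111)
I*(B(21) - 364) = 73*(-4 - 364)/9 = (73/9)*(-368) = -26864/9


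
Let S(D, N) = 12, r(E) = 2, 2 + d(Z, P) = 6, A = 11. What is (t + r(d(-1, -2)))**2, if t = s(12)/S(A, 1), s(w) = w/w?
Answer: 625/144 ≈ 4.3403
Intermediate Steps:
d(Z, P) = 4 (d(Z, P) = -2 + 6 = 4)
s(w) = 1
t = 1/12 ≈ 0.083333
(t + r(d(-1, -2)))**2 = (1/12 + 2)**2 = (25/12)**2 = 625/144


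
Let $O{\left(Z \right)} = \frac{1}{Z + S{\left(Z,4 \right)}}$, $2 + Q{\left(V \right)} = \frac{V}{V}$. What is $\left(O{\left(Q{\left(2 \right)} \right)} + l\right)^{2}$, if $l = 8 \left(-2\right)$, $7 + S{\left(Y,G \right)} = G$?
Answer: $\frac{4225}{16} \approx 264.06$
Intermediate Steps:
$Q{\left(V \right)} = -1$ ($Q{\left(V \right)} = -2 + \frac{V}{V} = -2 + 1 = -1$)
$S{\left(Y,G \right)} = -7 + G$
$O{\left(Z \right)} = \frac{1}{-3 + Z}$ ($O{\left(Z \right)} = \frac{1}{Z + \left(-7 + 4\right)} = \frac{1}{Z - 3} = \frac{1}{-3 + Z}$)
$l = -16$
$\left(O{\left(Q{\left(2 \right)} \right)} + l\right)^{2} = \left(\frac{1}{-3 - 1} - 16\right)^{2} = \left(\frac{1}{-4} - 16\right)^{2} = \left(- \frac{1}{4} - 16\right)^{2} = \left(- \frac{65}{4}\right)^{2} = \frac{4225}{16}$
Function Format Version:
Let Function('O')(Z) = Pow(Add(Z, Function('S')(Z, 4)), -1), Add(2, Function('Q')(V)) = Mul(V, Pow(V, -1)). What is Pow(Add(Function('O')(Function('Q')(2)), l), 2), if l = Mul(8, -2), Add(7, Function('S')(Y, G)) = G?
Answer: Rational(4225, 16) ≈ 264.06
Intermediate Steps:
Function('Q')(V) = -1 (Function('Q')(V) = Add(-2, Mul(V, Pow(V, -1))) = Add(-2, 1) = -1)
Function('S')(Y, G) = Add(-7, G)
Function('O')(Z) = Pow(Add(-3, Z), -1) (Function('O')(Z) = Pow(Add(Z, Add(-7, 4)), -1) = Pow(Add(Z, -3), -1) = Pow(Add(-3, Z), -1))
l = -16
Pow(Add(Function('O')(Function('Q')(2)), l), 2) = Pow(Add(Pow(Add(-3, -1), -1), -16), 2) = Pow(Add(Pow(-4, -1), -16), 2) = Pow(Add(Rational(-1, 4), -16), 2) = Pow(Rational(-65, 4), 2) = Rational(4225, 16)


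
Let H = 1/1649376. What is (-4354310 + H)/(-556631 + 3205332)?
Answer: -652899491869/397154896416 ≈ -1.6439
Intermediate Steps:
H = 1/1649376 ≈ 6.0629e-7
(-4354310 + H)/(-556631 + 3205332) = (-4354310 + 1/1649376)/(-556631 + 3205332) = -7181894410559/1649376/2648701 = -7181894410559/1649376*1/2648701 = -652899491869/397154896416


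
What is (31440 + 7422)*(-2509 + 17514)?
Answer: 583124310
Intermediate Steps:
(31440 + 7422)*(-2509 + 17514) = 38862*15005 = 583124310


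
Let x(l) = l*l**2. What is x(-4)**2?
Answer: 4096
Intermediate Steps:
x(l) = l**3
x(-4)**2 = ((-4)**3)**2 = (-64)**2 = 4096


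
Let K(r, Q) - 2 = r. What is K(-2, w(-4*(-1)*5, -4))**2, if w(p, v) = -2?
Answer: 0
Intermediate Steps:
K(r, Q) = 2 + r
K(-2, w(-4*(-1)*5, -4))**2 = (2 - 2)**2 = 0**2 = 0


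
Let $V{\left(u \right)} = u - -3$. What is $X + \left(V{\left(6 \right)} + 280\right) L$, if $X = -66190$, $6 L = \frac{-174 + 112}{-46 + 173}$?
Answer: $- \frac{25227349}{381} \approx -66214.0$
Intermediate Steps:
$L = - \frac{31}{381}$ ($L = \frac{\left(-174 + 112\right) \frac{1}{-46 + 173}}{6} = \frac{\left(-62\right) \frac{1}{127}}{6} = \frac{1}{6} \left(- \frac{62}{127}\right) = - \frac{31}{381} \approx -0.081365$)
$V{\left(u \right)} = 3 + u$ ($V{\left(u \right)} = u + 3 = 3 + u$)
$X + \left(V{\left(6 \right)} + 280\right) L = -66190 + \left(\left(3 + 6\right) + 280\right) \left(- \frac{31}{381}\right) = -66190 + \left(9 + 280\right) \left(- \frac{31}{381}\right) = -66190 + 289 \left(- \frac{31}{381}\right) = -66190 - \frac{8959}{381} = - \frac{25227349}{381}$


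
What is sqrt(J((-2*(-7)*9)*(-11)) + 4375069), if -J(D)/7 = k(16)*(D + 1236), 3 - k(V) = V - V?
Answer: sqrt(4378219) ≈ 2092.4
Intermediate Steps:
k(V) = 3 (k(V) = 3 - (V - V) = 3 - 1*0 = 3 + 0 = 3)
J(D) = -25956 - 21*D (J(D) = -21*(D + 1236) = -21*(1236 + D) = -7*(3708 + 3*D) = -25956 - 21*D)
sqrt(J((-2*(-7)*9)*(-11)) + 4375069) = sqrt((-25956 - 21*-2*(-7)*9*(-11)) + 4375069) = sqrt((-25956 - 21*14*9*(-11)) + 4375069) = sqrt((-25956 - 2646*(-11)) + 4375069) = sqrt((-25956 - 21*(-1386)) + 4375069) = sqrt((-25956 + 29106) + 4375069) = sqrt(3150 + 4375069) = sqrt(4378219)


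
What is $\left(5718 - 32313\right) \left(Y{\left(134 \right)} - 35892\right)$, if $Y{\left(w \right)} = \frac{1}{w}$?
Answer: $\frac{127909370565}{134} \approx 9.5455 \cdot 10^{8}$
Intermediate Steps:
$\left(5718 - 32313\right) \left(Y{\left(134 \right)} - 35892\right) = \left(5718 - 32313\right) \left(\frac{1}{134} - 35892\right) = - 26595 \left(\frac{1}{134} - 35892\right) = \left(-26595\right) \left(- \frac{4809527}{134}\right) = \frac{127909370565}{134}$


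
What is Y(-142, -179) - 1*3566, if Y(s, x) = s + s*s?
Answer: 16456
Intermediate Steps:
Y(s, x) = s + s²
Y(-142, -179) - 1*3566 = -142*(1 - 142) - 1*3566 = -142*(-141) - 3566 = 20022 - 3566 = 16456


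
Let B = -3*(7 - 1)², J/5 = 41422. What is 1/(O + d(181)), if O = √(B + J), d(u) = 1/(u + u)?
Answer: -362/27126370087 + 131044*√207002/27126370087 ≈ 0.0021979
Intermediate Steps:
J = 207110 (J = 5*41422 = 207110)
B = -108 (B = -3*6² = -3*36 = -108)
d(u) = 1/(2*u)
O = √207002 (O = √(-108 + 207110) = √207002 ≈ 454.97)
1/(O + d(181)) = 1/(√207002 + (½)/181) = 1/(√207002 + (½)*(1/181)) = 1/(√207002 + 1/362) = 1/(1/362 + √207002)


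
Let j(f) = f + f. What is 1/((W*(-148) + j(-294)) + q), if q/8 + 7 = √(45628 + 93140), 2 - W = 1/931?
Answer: 16971199/144421358096 + 6067327*√177/216632037144 ≈ 0.00049013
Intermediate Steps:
W = 1861/931 (W = 2 - 1/931 = 1861/931 ≈ 1.9989)
q = -56 + 224*√177 (q = -56 + 8*√(45628 + 93140) = -56 + 8*√138768 = -56 + 8*(28*√177) = -56 + 224*√177 ≈ 2924.1)
j(f) = 2*f
1/((W*(-148) + j(-294)) + q) = 1/(((1861/931)*(-148) + 2*(-294)) + (-56 + 224*√177)) = 1/((-275428/931 - 588) + (-56 + 224*√177)) = 1/(-822856/931 + (-56 + 224*√177)) = 1/(-874992/931 + 224*√177)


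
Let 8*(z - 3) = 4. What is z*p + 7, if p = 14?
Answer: 56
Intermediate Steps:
z = 7/2 (z = 3 + (⅛)*4 = 3 + ½ = 7/2 ≈ 3.5000)
z*p + 7 = (7/2)*14 + 7 = 49 + 7 = 56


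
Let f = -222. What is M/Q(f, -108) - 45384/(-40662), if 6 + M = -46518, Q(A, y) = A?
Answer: 52828726/250749 ≈ 210.68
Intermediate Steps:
M = -46524 (M = -6 - 46518 = -46524)
M/Q(f, -108) - 45384/(-40662) = -46524/(-222) - 45384/(-40662) = -46524*(-1/222) - 45384*(-1/40662) = 7754/37 + 7564/6777 = 52828726/250749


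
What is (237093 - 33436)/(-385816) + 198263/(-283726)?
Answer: -67137911795/54733015208 ≈ -1.2266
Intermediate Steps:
(237093 - 33436)/(-385816) + 198263/(-283726) = 203657*(-1/385816) + 198263*(-1/283726) = -203657/385816 - 198263/283726 = -67137911795/54733015208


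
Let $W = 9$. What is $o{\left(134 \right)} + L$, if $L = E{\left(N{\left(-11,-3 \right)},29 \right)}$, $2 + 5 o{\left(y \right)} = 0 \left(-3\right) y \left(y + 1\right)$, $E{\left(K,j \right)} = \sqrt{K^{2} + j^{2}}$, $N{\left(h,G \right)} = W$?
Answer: $- \frac{2}{5} + \sqrt{922} \approx 29.964$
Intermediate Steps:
$N{\left(h,G \right)} = 9$
$o{\left(y \right)} = - \frac{2}{5}$ ($o{\left(y \right)} = - \frac{2}{5} + \frac{0 \left(-3\right) y \left(y + 1\right)}{5} = - \frac{2}{5} + \frac{0 y \left(1 + y\right)}{5} = - \frac{2}{5} + \frac{0 \left(1 + y\right)}{5} = - \frac{2}{5} + \frac{1}{5} \cdot 0 = - \frac{2}{5} + 0 = - \frac{2}{5}$)
$L = \sqrt{922}$ ($L = \sqrt{9^{2} + 29^{2}} = \sqrt{81 + 841} = \sqrt{922} \approx 30.364$)
$o{\left(134 \right)} + L = - \frac{2}{5} + \sqrt{922}$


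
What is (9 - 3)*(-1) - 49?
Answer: -55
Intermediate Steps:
(9 - 3)*(-1) - 49 = 6*(-1) - 49 = -6 - 49 = -55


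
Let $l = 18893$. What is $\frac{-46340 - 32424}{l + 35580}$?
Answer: $- \frac{78764}{54473} \approx -1.4459$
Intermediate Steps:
$\frac{-46340 - 32424}{l + 35580} = \frac{-46340 - 32424}{18893 + 35580} = - \frac{78764}{54473}$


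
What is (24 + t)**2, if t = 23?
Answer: 2209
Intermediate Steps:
(24 + t)**2 = (24 + 23)**2 = 47**2 = 2209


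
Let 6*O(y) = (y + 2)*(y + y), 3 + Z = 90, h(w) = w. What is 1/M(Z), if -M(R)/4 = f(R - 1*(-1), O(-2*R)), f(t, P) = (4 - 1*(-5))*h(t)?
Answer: -1/3168 ≈ -0.00031566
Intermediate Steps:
Z = 87 (Z = -3 + 90 = 87)
O(y) = y*(2 + y)/3 (O(y) = ((y + 2)*(y + y))/6 = ((2 + y)*(2*y))/6 = (2*y*(2 + y))/6 = y*(2 + y)/3)
f(t, P) = 9*t (f(t, P) = (4 - 1*(-5))*t = (4 + 5)*t = 9*t)
M(R) = -36 - 36*R (M(R) = -36*(R - 1*(-1)) = -36*(R + 1) = -36*(1 + R) = -4*(9 + 9*R) = -36 - 36*R)
1/M(Z) = 1/(-36 - 36*87) = 1/(-36 - 3132) = 1/(-3168) = -1/3168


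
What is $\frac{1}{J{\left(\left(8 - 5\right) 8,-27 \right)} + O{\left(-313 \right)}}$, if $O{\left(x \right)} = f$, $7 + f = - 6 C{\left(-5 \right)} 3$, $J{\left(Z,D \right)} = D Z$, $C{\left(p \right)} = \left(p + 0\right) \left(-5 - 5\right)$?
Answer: $- \frac{1}{1555} \approx -0.00064309$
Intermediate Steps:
$C{\left(p \right)} = - 10 p$ ($C{\left(p \right)} = p \left(-10\right) = - 10 p$)
$f = -907$ ($f = -7 + - 6 \left(\left(-10\right) \left(-5\right)\right) 3 = -7 + \left(-6\right) 50 \cdot 3 = -7 - 900 = -907$)
$O{\left(x \right)} = -907$
$\frac{1}{J{\left(\left(8 - 5\right) 8,-27 \right)} + O{\left(-313 \right)}} = \frac{1}{- 27 \left(8 - 5\right) 8 - 907} = \frac{1}{- 27 \cdot 3 \cdot 8 - 907} = \frac{1}{\left(-27\right) 24 - 907} = \frac{1}{-648 - 907} = \frac{1}{-1555} = - \frac{1}{1555}$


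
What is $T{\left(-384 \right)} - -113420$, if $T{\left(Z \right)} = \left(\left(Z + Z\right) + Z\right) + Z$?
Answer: $111884$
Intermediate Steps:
$T{\left(Z \right)} = 4 Z$ ($T{\left(Z \right)} = \left(2 Z + Z\right) + Z = 3 Z + Z = 4 Z$)
$T{\left(-384 \right)} - -113420 = 4 \left(-384\right) - -113420 = -1536 + 113420 = 111884$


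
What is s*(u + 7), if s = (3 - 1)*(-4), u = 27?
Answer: -272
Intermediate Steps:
s = -8 (s = 2*(-4) = -8)
s*(u + 7) = -8*(27 + 7) = -8*34 = -272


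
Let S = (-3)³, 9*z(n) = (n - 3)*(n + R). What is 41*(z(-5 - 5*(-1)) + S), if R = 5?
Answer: -3526/3 ≈ -1175.3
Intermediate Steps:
z(n) = (-3 + n)*(5 + n)/9 (z(n) = ((n - 3)*(n + 5))/9 = ((-3 + n)*(5 + n))/9 = (-3 + n)*(5 + n)/9)
S = -27
41*(z(-5 - 5*(-1)) + S) = 41*((-5/3 + (-5 - 5*(-1))²/9 + 2*(-5 - 5*(-1))/9) - 27) = 41*((-5/3 + (-5 + 5)²/9 + 2*(-5 + 5)/9) - 27) = 41*((-5/3 + (⅑)*0² + (2/9)*0) - 27) = 41*((-5/3 + (⅑)*0 + 0) - 27) = 41*((-5/3 + 0 + 0) - 27) = 41*(-5/3 - 27) = 41*(-86/3) = -3526/3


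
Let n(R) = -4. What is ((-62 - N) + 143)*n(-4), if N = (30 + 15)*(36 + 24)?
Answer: 10476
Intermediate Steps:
N = 2700 (N = 45*60 = 2700)
((-62 - N) + 143)*n(-4) = ((-62 - 1*2700) + 143)*(-4) = ((-62 - 2700) + 143)*(-4) = (-2762 + 143)*(-4) = -2619*(-4) = 10476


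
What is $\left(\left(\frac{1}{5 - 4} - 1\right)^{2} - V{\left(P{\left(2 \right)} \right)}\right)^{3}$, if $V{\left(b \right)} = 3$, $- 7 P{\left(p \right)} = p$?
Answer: $-27$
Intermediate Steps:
$P{\left(p \right)} = - \frac{p}{7}$
$\left(\left(\frac{1}{5 - 4} - 1\right)^{2} - V{\left(P{\left(2 \right)} \right)}\right)^{3} = \left(\left(\frac{1}{5 - 4} - 1\right)^{2} - 3\right)^{3} = \left(\left(1^{-1} - 1\right)^{2} - 3\right)^{3} = \left(\left(1 - 1\right)^{2} - 3\right)^{3} = \left(0^{2} - 3\right)^{3} = \left(0 - 3\right)^{3} = \left(-3\right)^{3} = -27$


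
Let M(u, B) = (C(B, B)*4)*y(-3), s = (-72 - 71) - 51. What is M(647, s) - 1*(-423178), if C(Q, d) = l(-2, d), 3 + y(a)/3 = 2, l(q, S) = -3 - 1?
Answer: 423226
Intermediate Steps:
l(q, S) = -4
y(a) = -3 (y(a) = -9 + 3*2 = -9 + 6 = -3)
C(Q, d) = -4
s = -194 (s = -143 - 51 = -194)
M(u, B) = 48 (M(u, B) = -4*4*(-3) = -16*(-3) = 48)
M(647, s) - 1*(-423178) = 48 - 1*(-423178) = 48 + 423178 = 423226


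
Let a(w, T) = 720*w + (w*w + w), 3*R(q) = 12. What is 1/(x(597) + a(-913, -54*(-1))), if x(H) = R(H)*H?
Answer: 1/177684 ≈ 5.6280e-6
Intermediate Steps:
R(q) = 4 (R(q) = (1/3)*12 = 4)
x(H) = 4*H
a(w, T) = w**2 + 721*w (a(w, T) = 720*w + (w**2 + w) = 720*w + (w + w**2) = w**2 + 721*w)
1/(x(597) + a(-913, -54*(-1))) = 1/(4*597 - 913*(721 - 913)) = 1/(2388 - 913*(-192)) = 1/(2388 + 175296) = 1/177684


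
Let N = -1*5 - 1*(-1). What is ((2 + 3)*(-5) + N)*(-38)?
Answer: 1102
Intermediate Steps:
N = -4 (N = -5 + 1 = -4)
((2 + 3)*(-5) + N)*(-38) = ((2 + 3)*(-5) - 4)*(-38) = (5*(-5) - 4)*(-38) = (-25 - 4)*(-38) = -29*(-38) = 1102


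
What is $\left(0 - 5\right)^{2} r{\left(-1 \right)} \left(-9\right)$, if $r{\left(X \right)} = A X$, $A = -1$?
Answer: $-225$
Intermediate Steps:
$r{\left(X \right)} = - X$
$\left(0 - 5\right)^{2} r{\left(-1 \right)} \left(-9\right) = \left(0 - 5\right)^{2} \left(\left(-1\right) \left(-1\right)\right) \left(-9\right) = \left(-5\right)^{2} \cdot 1 \left(-9\right) = 25 \cdot 1 \left(-9\right) = 25 \left(-9\right) = -225$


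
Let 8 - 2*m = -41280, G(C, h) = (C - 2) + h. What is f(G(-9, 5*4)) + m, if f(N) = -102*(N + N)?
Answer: 18808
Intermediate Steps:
G(C, h) = -2 + C + h (G(C, h) = (-2 + C) + h = -2 + C + h)
f(N) = -204*N
m = 20644 (m = 4 - ½*(-41280) = 4 + 20640 = 20644)
f(G(-9, 5*4)) + m = -204*(-2 - 9 + 5*4) + 20644 = -204*(-2 - 9 + 20) + 20644 = -204*9 + 20644 = -1836 + 20644 = 18808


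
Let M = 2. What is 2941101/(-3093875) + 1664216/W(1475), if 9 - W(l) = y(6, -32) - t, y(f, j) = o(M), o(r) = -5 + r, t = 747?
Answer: 5146643981341/2348251125 ≈ 2191.7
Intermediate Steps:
y(f, j) = -3 (y(f, j) = -5 + 2 = -3)
W(l) = 759 (W(l) = 9 - (-3 - 1*747) = 9 - (-3 - 747) = 9 - 1*(-750) = 9 + 750 = 759)
2941101/(-3093875) + 1664216/W(1475) = 2941101/(-3093875) + 1664216/759 = 2941101*(-1/3093875) + 1664216*(1/759) = -2941101/3093875 + 1664216/759 = 5146643981341/2348251125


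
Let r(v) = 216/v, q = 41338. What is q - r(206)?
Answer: 4257706/103 ≈ 41337.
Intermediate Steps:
q - r(206) = 41338 - 216/206 = 41338 - 1*108/103 = 41338 - 108/103 = 4257706/103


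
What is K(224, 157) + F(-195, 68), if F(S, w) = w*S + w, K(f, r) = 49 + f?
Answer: -12919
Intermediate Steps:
F(S, w) = w + S*w (F(S, w) = S*w + w = w + S*w)
K(224, 157) + F(-195, 68) = (49 + 224) + 68*(1 - 195) = 273 + 68*(-194) = 273 - 13192 = -12919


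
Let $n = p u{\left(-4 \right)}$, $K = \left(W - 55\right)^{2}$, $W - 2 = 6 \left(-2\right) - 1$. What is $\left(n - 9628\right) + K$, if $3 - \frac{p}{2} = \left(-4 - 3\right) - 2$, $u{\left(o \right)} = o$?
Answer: $-5368$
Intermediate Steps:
$W = -11$ ($W = 2 + \left(6 \left(-2\right) - 1\right) = 2 - 13 = -11$)
$p = 24$ ($p = 6 - 2 \left(\left(-4 - 3\right) - 2\right) = 6 - 2 \left(-7 - 2\right) = 6 - -18 = 6 + 18 = 24$)
$K = 4356$ ($K = \left(-11 - 55\right)^{2} = \left(-66\right)^{2} = 4356$)
$n = -96$ ($n = 24 \left(-4\right) = -96$)
$\left(n - 9628\right) + K = \left(-96 - 9628\right) + 4356 = -9724 + 4356 = -5368$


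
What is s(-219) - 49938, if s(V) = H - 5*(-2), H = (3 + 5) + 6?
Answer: -49914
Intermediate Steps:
H = 14 (H = 8 + 6 = 14)
s(V) = 24 (s(V) = 14 - 5*(-2) = 14 + 10 = 24)
s(-219) - 49938 = 24 - 49938 = -49914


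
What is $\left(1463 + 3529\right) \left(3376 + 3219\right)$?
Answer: $32922240$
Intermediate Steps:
$\left(1463 + 3529\right) \left(3376 + 3219\right) = 4992 \cdot 6595 = 32922240$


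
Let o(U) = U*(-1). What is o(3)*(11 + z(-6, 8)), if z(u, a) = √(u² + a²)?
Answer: -63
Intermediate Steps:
o(U) = -U
z(u, a) = √(a² + u²)
o(3)*(11 + z(-6, 8)) = (-1*3)*(11 + √(8² + (-6)²)) = -3*(11 + √(64 + 36)) = -3*(11 + √100) = -3*(11 + 10) = -3*21 = -63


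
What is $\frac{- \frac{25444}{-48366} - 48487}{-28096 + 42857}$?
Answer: $- \frac{1172548399}{356965263} \approx -3.2848$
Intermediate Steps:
$\frac{- \frac{25444}{-48366} - 48487}{-28096 + 42857} = \frac{\left(-25444\right) \left(- \frac{1}{48366}\right) - 48487}{14761} = \left(\frac{12722}{24183} - 48487\right) \frac{1}{14761} = \left(- \frac{1172548399}{24183}\right) \frac{1}{14761} = - \frac{1172548399}{356965263}$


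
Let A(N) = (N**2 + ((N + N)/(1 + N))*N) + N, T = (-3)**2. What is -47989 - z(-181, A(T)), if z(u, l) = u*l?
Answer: -143834/5 ≈ -28767.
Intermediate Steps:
T = 9
A(N) = N + N**2 + 2*N**2/(1 + N) (A(N) = (N**2 + ((2*N)/(1 + N))*N) + N = (N**2 + (2*N/(1 + N))*N) + N = (N**2 + 2*N**2/(1 + N)) + N = N + N**2 + 2*N**2/(1 + N))
z(u, l) = l*u
-47989 - z(-181, A(T)) = -47989 - 9*(1 + 9**2 + 4*9)/(1 + 9)*(-181) = -47989 - 9*(1 + 81 + 36)/10*(-181) = -47989 - 9*(1/10)*118*(-181) = -47989 - 531*(-181)/5 = -47989 - 1*(-96111/5) = -47989 + 96111/5 = -143834/5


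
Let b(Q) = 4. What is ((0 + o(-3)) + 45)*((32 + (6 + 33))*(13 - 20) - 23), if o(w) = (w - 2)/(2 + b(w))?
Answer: -68900/3 ≈ -22967.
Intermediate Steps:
o(w) = -⅓ + w/6 (o(w) = (w - 2)/(2 + 4) = (-2 + w)/6 = (-2 + w)*(⅙) = -⅓ + w/6)
((0 + o(-3)) + 45)*((32 + (6 + 33))*(13 - 20) - 23) = ((0 + (-⅓ + (⅙)*(-3))) + 45)*((32 + (6 + 33))*(13 - 20) - 23) = ((0 + (-⅓ - ½)) + 45)*((32 + 39)*(-7) - 23) = ((0 - ⅚) + 45)*(71*(-7) - 23) = (-⅚ + 45)*(-497 - 23) = (265/6)*(-520) = -68900/3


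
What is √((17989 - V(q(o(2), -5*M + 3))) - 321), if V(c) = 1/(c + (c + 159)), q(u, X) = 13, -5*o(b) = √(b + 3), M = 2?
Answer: √604687115/185 ≈ 132.92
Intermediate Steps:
o(b) = -√(3 + b)/5 (o(b) = -√(b + 3)/5 = -√(3 + b)/5)
V(c) = 1/(159 + 2*c) (V(c) = 1/(c + (159 + c)) = 1/(159 + 2*c))
√((17989 - V(q(o(2), -5*M + 3))) - 321) = √((17989 - 1/(159 + 2*13)) - 321) = √((17989 - 1/(159 + 26)) - 321) = √((17989 - 1/185) - 321) = √(3327964/185 - 321) = √(3268579/185) = √604687115/185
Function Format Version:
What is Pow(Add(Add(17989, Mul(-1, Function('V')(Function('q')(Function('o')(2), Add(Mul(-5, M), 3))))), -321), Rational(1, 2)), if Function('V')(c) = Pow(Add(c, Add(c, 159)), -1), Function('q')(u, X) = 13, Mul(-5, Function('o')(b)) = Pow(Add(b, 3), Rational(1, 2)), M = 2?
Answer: Mul(Rational(1, 185), Pow(604687115, Rational(1, 2))) ≈ 132.92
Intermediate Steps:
Function('o')(b) = Mul(Rational(-1, 5), Pow(Add(3, b), Rational(1, 2))) (Function('o')(b) = Mul(Rational(-1, 5), Pow(Add(b, 3), Rational(1, 2))) = Mul(Rational(-1, 5), Pow(Add(3, b), Rational(1, 2))))
Function('V')(c) = Pow(Add(159, Mul(2, c)), -1) (Function('V')(c) = Pow(Add(c, Add(159, c)), -1) = Pow(Add(159, Mul(2, c)), -1))
Pow(Add(Add(17989, Mul(-1, Function('V')(Function('q')(Function('o')(2), Add(Mul(-5, M), 3))))), -321), Rational(1, 2)) = Pow(Add(Add(17989, Mul(-1, Pow(Add(159, Mul(2, 13)), -1))), -321), Rational(1, 2)) = Pow(Add(Add(17989, Mul(-1, Pow(Add(159, 26), -1))), -321), Rational(1, 2)) = Pow(Add(Add(17989, Mul(-1, Pow(185, -1))), -321), Rational(1, 2)) = Pow(Add(Add(17989, Mul(-1, Rational(1, 185))), -321), Rational(1, 2)) = Pow(Add(Add(17989, Rational(-1, 185)), -321), Rational(1, 2)) = Pow(Add(Rational(3327964, 185), -321), Rational(1, 2)) = Pow(Rational(3268579, 185), Rational(1, 2)) = Mul(Rational(1, 185), Pow(604687115, Rational(1, 2)))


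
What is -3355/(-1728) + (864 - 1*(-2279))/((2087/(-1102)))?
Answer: -5978074723/3606336 ≈ -1657.7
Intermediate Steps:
-3355/(-1728) + (864 - 1*(-2279))/((2087/(-1102))) = -3355*(-1/1728) + (864 + 2279)/((2087*(-1/1102))) = 3355/1728 + 3143/(-2087/1102) = 3355/1728 + 3143*(-1102/2087) = 3355/1728 - 3463586/2087 = -5978074723/3606336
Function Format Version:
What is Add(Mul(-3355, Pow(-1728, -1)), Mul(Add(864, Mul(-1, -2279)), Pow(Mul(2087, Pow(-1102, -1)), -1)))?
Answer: Rational(-5978074723, 3606336) ≈ -1657.7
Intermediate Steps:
Add(Mul(-3355, Pow(-1728, -1)), Mul(Add(864, Mul(-1, -2279)), Pow(Mul(2087, Pow(-1102, -1)), -1))) = Add(Mul(-3355, Rational(-1, 1728)), Mul(Add(864, 2279), Pow(Mul(2087, Rational(-1, 1102)), -1))) = Add(Rational(3355, 1728), Mul(3143, Pow(Rational(-2087, 1102), -1))) = Add(Rational(3355, 1728), Mul(3143, Rational(-1102, 2087))) = Add(Rational(3355, 1728), Rational(-3463586, 2087)) = Rational(-5978074723, 3606336)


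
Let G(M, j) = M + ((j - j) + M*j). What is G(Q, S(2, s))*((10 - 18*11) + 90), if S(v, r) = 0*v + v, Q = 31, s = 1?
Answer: -9114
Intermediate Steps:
S(v, r) = v (S(v, r) = 0 + v = v)
G(M, j) = M + M*j (G(M, j) = M + (0 + M*j) = M + M*j)
G(Q, S(2, s))*((10 - 18*11) + 90) = (31*(1 + 2))*((10 - 18*11) + 90) = (31*3)*((10 - 198) + 90) = 93*(-188 + 90) = 93*(-98) = -9114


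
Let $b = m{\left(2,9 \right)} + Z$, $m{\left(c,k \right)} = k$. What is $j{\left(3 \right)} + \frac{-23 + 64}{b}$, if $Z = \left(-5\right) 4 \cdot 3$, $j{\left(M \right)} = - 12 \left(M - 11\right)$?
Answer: $\frac{4855}{51} \approx 95.196$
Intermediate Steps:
$j{\left(M \right)} = 132 - 12 M$ ($j{\left(M \right)} = - 12 \left(-11 + M\right) = 132 - 12 M$)
$Z = -60$ ($Z = \left(-20\right) 3 = -60$)
$b = -51$ ($b = 9 - 60 = -51$)
$j{\left(3 \right)} + \frac{-23 + 64}{b} = \left(132 - 36\right) + \frac{-23 + 64}{-51} = \left(132 - 36\right) - \frac{41}{51} = 96 - \frac{41}{51} = \frac{4855}{51}$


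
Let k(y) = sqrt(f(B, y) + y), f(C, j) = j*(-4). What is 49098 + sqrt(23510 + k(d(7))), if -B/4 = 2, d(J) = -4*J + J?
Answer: 49098 + sqrt(23510 + 3*sqrt(7)) ≈ 49251.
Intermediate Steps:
d(J) = -3*J
B = -8 (B = -4*2 = -8)
f(C, j) = -4*j
k(y) = sqrt(3)*sqrt(-y) (k(y) = sqrt(-4*y + y) = sqrt(-3*y) = sqrt(3)*sqrt(-y))
49098 + sqrt(23510 + k(d(7))) = 49098 + sqrt(23510 + sqrt(3)*sqrt(-(-3)*7)) = 49098 + sqrt(23510 + sqrt(3)*sqrt(-1*(-21))) = 49098 + sqrt(23510 + sqrt(3)*sqrt(21)) = 49098 + sqrt(23510 + 3*sqrt(7))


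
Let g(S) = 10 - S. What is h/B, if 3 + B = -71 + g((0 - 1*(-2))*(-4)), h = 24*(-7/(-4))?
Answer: -¾ ≈ -0.75000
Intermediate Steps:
h = 42 (h = 24*(-7*(-¼)) = 24*(7/4) = 42)
B = -56 (B = -3 + (-71 + (10 - (0 - 1*(-2))*(-4))) = -3 + (-71 + (10 - (0 + 2)*(-4))) = -3 + (-71 + (10 - 2*(-4))) = -3 + (-71 + (10 - 1*(-8))) = -3 + (-71 + (10 + 8)) = -3 + (-71 + 18) = -3 - 53 = -56)
h/B = 42/(-56) = 42*(-1/56) = -¾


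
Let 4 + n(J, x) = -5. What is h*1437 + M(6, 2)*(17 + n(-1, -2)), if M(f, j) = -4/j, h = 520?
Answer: 747224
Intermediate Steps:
n(J, x) = -9 (n(J, x) = -4 - 5 = -9)
h*1437 + M(6, 2)*(17 + n(-1, -2)) = 520*1437 + (-4/2)*(17 - 9) = 747240 - 4*½*8 = 747240 - 2*8 = 747240 - 16 = 747224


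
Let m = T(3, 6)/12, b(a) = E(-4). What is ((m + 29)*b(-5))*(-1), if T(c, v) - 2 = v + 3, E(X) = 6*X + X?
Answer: 2513/3 ≈ 837.67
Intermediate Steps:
E(X) = 7*X
T(c, v) = 5 + v (T(c, v) = 2 + (v + 3) = 2 + (3 + v) = 5 + v)
b(a) = -28 (b(a) = 7*(-4) = -28)
m = 11/12 (m = (5 + 6)/12 = 11*(1/12) = 11/12 ≈ 0.91667)
((m + 29)*b(-5))*(-1) = ((11/12 + 29)*(-28))*(-1) = ((359/12)*(-28))*(-1) = -2513/3*(-1) = 2513/3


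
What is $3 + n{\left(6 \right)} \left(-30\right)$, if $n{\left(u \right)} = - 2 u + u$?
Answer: $183$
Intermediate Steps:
$n{\left(u \right)} = - u$
$3 + n{\left(6 \right)} \left(-30\right) = 3 + \left(-1\right) 6 \left(-30\right) = 3 - -180 = 3 + 180 = 183$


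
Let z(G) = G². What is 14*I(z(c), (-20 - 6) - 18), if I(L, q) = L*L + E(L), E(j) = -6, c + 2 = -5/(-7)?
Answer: -15690/343 ≈ -45.743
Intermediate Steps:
c = -9/7 (c = -2 - 5/(-7) = -2 - 5*(-⅐) = -2 + 5/7 = -9/7 ≈ -1.2857)
I(L, q) = -6 + L² (I(L, q) = L*L - 6 = L² - 6 = -6 + L²)
14*I(z(c), (-20 - 6) - 18) = 14*(-6 + ((-9/7)²)²) = 14*(-6 + (81/49)²) = 14*(-6 + 6561/2401) = 14*(-7845/2401) = -15690/343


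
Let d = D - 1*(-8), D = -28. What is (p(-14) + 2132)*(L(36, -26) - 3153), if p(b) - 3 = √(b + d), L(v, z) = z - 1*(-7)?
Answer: -6772220 - 3172*I*√34 ≈ -6.7722e+6 - 18496.0*I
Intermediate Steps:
L(v, z) = 7 + z (L(v, z) = z + 7 = 7 + z)
d = -20 (d = -28 - 1*(-8) = -28 + 8 = -20)
p(b) = 3 + √(-20 + b) (p(b) = 3 + √(b - 20) = 3 + √(-20 + b))
(p(-14) + 2132)*(L(36, -26) - 3153) = ((3 + √(-20 - 14)) + 2132)*((7 - 26) - 3153) = ((3 + √(-34)) + 2132)*(-19 - 3153) = ((3 + I*√34) + 2132)*(-3172) = (2135 + I*√34)*(-3172) = -6772220 - 3172*I*√34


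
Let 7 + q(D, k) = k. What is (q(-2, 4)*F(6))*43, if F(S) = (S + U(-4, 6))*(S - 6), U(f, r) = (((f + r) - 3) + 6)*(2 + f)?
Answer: 0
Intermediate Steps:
q(D, k) = -7 + k
U(f, r) = (2 + f)*(3 + f + r) (U(f, r) = ((-3 + f + r) + 6)*(2 + f) = (3 + f + r)*(2 + f) = (2 + f)*(3 + f + r))
F(S) = (-10 + S)*(-6 + S) (F(S) = (S + (6 + (-4)² + 2*6 + 5*(-4) - 4*6))*(S - 6) = (S + (6 + 16 + 12 - 20 - 24))*(-6 + S) = (S - 10)*(-6 + S) = (-10 + S)*(-6 + S))
(q(-2, 4)*F(6))*43 = ((-7 + 4)*(60 + 6² - 16*6))*43 = -3*(60 + 36 - 96)*43 = -3*0*43 = 0*43 = 0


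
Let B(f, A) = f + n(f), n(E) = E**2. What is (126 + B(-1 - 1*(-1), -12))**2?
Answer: 15876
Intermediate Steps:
B(f, A) = f + f**2
(126 + B(-1 - 1*(-1), -12))**2 = (126 + (-1 - 1*(-1))*(1 + (-1 - 1*(-1))))**2 = (126 + (-1 + 1)*(1 + (-1 + 1)))**2 = (126 + 0*(1 + 0))**2 = (126 + 0*1)**2 = (126 + 0)**2 = 126**2 = 15876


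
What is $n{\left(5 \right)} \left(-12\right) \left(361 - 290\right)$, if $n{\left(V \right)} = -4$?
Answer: $3408$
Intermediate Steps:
$n{\left(5 \right)} \left(-12\right) \left(361 - 290\right) = \left(-4\right) \left(-12\right) \left(361 - 290\right) = 48 \cdot 71 = 3408$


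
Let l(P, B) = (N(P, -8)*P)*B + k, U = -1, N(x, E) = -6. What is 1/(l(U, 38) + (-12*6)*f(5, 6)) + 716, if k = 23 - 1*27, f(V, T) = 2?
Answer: 57281/80 ≈ 716.01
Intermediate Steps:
k = -4 (k = 23 - 27 = -4)
l(P, B) = -4 - 6*B*P (l(P, B) = (-6*P)*B - 4 = -6*B*P - 4 = -4 - 6*B*P)
1/(l(U, 38) + (-12*6)*f(5, 6)) + 716 = 1/((-4 - 6*38*(-1)) - 12*6*2) + 716 = 1/((-4 + 228) - 72*2) + 716 = 1/(224 - 144) + 716 = 1/80 + 716 = 57281/80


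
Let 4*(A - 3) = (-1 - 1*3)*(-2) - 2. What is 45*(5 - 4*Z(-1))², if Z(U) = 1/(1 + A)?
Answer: 99405/121 ≈ 821.53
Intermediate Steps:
A = 9/2 (A = 3 + ((-1 - 1*3)*(-2) - 2)/4 = 3 + ((-1 - 3)*(-2) - 2)/4 = 3 + (-4*(-2) - 2)/4 = 3 + (8 - 2)/4 = 3 + (¼)*6 = 3 + 3/2 = 9/2 ≈ 4.5000)
Z(U) = 2/11 (Z(U) = 1/(1 + 9/2) = 1/(11/2) = 2/11)
45*(5 - 4*Z(-1))² = 45*(5 - 4*2/11)² = 45*(5 - 8/11)² = 45*(47/11)² = 45*(2209/121) = 99405/121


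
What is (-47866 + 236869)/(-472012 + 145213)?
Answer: -63001/108933 ≈ -0.57835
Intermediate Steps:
(-47866 + 236869)/(-472012 + 145213) = 189003/(-326799) = 189003*(-1/326799) = -63001/108933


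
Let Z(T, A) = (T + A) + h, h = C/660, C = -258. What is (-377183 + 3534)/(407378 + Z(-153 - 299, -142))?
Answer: -41101390/44746197 ≈ -0.91854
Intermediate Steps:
h = -43/110 (h = -258/660 = -258*1/660 = -43/110 ≈ -0.39091)
Z(T, A) = -43/110 + A + T (Z(T, A) = (T + A) - 43/110 = (A + T) - 43/110 = -43/110 + A + T)
(-377183 + 3534)/(407378 + Z(-153 - 299, -142)) = (-377183 + 3534)/(407378 + (-43/110 - 142 + (-153 - 299))) = -373649/(407378 + (-43/110 - 142 - 452)) = -373649/(407378 - 65383/110) = -373649/44746197/110 = -373649*110/44746197 = -41101390/44746197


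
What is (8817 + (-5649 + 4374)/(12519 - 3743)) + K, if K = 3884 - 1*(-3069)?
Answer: 138396245/8776 ≈ 15770.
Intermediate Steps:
K = 6953 (K = 3884 + 3069 = 6953)
(8817 + (-5649 + 4374)/(12519 - 3743)) + K = (8817 + (-5649 + 4374)/(12519 - 3743)) + 6953 = (8817 - 1275/8776) + 6953 = 77376717/8776 + 6953 = 138396245/8776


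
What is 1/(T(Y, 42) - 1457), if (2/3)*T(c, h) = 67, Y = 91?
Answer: -2/2713 ≈ -0.00073719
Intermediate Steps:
T(c, h) = 201/2 (T(c, h) = (3/2)*67 = 201/2)
1/(T(Y, 42) - 1457) = 1/(201/2 - 1457) = 1/(-2713/2) = -2/2713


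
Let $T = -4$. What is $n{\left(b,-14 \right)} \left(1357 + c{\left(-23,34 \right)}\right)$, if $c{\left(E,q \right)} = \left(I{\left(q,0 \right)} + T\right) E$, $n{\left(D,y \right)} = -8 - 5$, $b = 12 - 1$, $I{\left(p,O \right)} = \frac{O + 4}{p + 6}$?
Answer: $- \frac{188071}{10} \approx -18807.0$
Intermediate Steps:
$I{\left(p,O \right)} = \frac{4 + O}{6 + p}$
$b = 11$
$n{\left(D,y \right)} = -13$
$c{\left(E,q \right)} = E \left(-4 + \frac{4}{6 + q}\right)$ ($c{\left(E,q \right)} = \left(\frac{4 + 0}{6 + q} - 4\right) E = \left(\frac{1}{6 + q} 4 - 4\right) E = \left(\frac{4}{6 + q} - 4\right) E = \left(-4 + \frac{4}{6 + q}\right) E = E \left(-4 + \frac{4}{6 + q}\right)$)
$n{\left(b,-14 \right)} \left(1357 + c{\left(-23,34 \right)}\right) = - 13 \left(1357 - - \frac{92 \left(5 + 34\right)}{6 + 34}\right) = - 13 \left(1357 - \left(-92\right) \frac{1}{40} \cdot 39\right) = - 13 \left(1357 + \frac{897}{10}\right) = \left(-13\right) \frac{14467}{10} = - \frac{188071}{10}$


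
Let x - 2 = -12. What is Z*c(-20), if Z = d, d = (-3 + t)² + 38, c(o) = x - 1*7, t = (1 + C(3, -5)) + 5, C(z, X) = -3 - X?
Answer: -1071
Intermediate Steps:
t = 8 (t = (1 + (-3 - 1*(-5))) + 5 = (1 + (-3 + 5)) + 5 = (1 + 2) + 5 = 3 + 5 = 8)
x = -10 (x = 2 - 12 = -10)
c(o) = -17 (c(o) = -10 - 1*7 = -10 - 7 = -17)
d = 63 (d = (-3 + 8)² + 38 = 5² + 38 = 25 + 38 = 63)
Z = 63
Z*c(-20) = 63*(-17) = -1071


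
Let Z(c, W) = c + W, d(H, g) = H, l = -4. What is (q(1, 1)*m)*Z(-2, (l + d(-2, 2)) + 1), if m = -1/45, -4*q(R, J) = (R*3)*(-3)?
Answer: 7/20 ≈ 0.35000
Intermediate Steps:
q(R, J) = 9*R/4 (q(R, J) = -R*3*(-3)/4 = -3*R*(-3)/4 = -(-9)*R/4 = 9*R/4)
m = -1/45 (m = -1*1/45 = -1/45 ≈ -0.022222)
Z(c, W) = W + c
(q(1, 1)*m)*Z(-2, (l + d(-2, 2)) + 1) = (((9/4)*1)*(-1/45))*(((-4 - 2) + 1) - 2) = ((9/4)*(-1/45))*((-6 + 1) - 2) = -(-5 - 2)/20 = -1/20*(-7) = 7/20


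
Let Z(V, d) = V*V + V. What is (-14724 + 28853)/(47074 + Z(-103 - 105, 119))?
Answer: 14129/90130 ≈ 0.15676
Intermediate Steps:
Z(V, d) = V + V² (Z(V, d) = V² + V = V + V²)
(-14724 + 28853)/(47074 + Z(-103 - 105, 119)) = (-14724 + 28853)/(47074 + (-103 - 105)*(1 + (-103 - 105))) = 14129/(47074 - 208*(1 - 208)) = 14129/(47074 - 208*(-207)) = 14129/(47074 + 43056) = 14129/90130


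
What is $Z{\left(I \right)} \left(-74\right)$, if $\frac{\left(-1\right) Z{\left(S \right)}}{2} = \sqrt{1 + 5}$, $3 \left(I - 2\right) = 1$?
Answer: $148 \sqrt{6} \approx 362.52$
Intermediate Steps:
$I = \frac{7}{3}$ ($I = 2 + \frac{1}{3} \cdot 1 = 2 + \frac{1}{3} = \frac{7}{3} \approx 2.3333$)
$Z{\left(S \right)} = - 2 \sqrt{6}$ ($Z{\left(S \right)} = - 2 \sqrt{1 + 5} = - 2 \sqrt{6}$)
$Z{\left(I \right)} \left(-74\right) = - 2 \sqrt{6} \left(-74\right) = 148 \sqrt{6}$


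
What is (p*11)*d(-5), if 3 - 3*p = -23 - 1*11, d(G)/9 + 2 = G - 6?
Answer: -15873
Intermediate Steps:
d(G) = -72 + 9*G (d(G) = -18 + 9*(G - 6) = -18 + 9*(-6 + G) = -18 + (-54 + 9*G) = -72 + 9*G)
p = 37/3 (p = 1 - (-23 - 1*11)/3 = 1 - (-23 - 11)/3 = 1 - ⅓*(-34) = 1 + 34/3 = 37/3 ≈ 12.333)
(p*11)*d(-5) = ((37/3)*11)*(-72 + 9*(-5)) = 407*(-72 - 45)/3 = (407/3)*(-117) = -15873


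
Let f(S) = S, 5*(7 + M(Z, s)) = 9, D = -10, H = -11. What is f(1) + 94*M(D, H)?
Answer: -2439/5 ≈ -487.80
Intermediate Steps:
M(Z, s) = -26/5 (M(Z, s) = -7 + (⅕)*9 = -7 + 9/5 = -26/5)
f(1) + 94*M(D, H) = 1 + 94*(-26/5) = 1 - 2444/5 = -2439/5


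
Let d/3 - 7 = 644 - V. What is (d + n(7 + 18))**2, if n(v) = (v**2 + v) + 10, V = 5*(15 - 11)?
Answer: 6517809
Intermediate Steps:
V = 20 (V = 5*4 = 20)
n(v) = 10 + v + v**2 (n(v) = (v + v**2) + 10 = 10 + v + v**2)
d = 1893 (d = 21 + 3*(644 - 1*20) = 21 + 3*(644 - 20) = 21 + 3*624 = 21 + 1872 = 1893)
(d + n(7 + 18))**2 = (1893 + (10 + (7 + 18) + (7 + 18)**2))**2 = (1893 + (10 + 25 + 25**2))**2 = (1893 + (10 + 25 + 625))**2 = (1893 + 660)**2 = 2553**2 = 6517809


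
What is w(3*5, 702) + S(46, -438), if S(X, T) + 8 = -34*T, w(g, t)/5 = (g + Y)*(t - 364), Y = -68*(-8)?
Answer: 959594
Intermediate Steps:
Y = 544
w(g, t) = 5*(-364 + t)*(544 + g) (w(g, t) = 5*((g + 544)*(t - 364)) = 5*((544 + g)*(-364 + t)) = 5*((-364 + t)*(544 + g)) = 5*(-364 + t)*(544 + g))
S(X, T) = -8 - 34*T
w(3*5, 702) + S(46, -438) = (-990080 - 5460*5 + 2720*702 + 5*(3*5)*702) + (-8 - 34*(-438)) = (-990080 - 1820*15 + 1909440 + 5*15*702) + (-8 + 14892) = (-990080 - 27300 + 1909440 + 52650) + 14884 = 944710 + 14884 = 959594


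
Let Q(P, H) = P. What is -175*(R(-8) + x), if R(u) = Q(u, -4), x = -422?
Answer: 75250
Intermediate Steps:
R(u) = u
-175*(R(-8) + x) = -175*(-8 - 422) = -175*(-430) = 75250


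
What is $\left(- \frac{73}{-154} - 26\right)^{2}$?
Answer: $\frac{15452761}{23716} \approx 651.58$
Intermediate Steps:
$\left(- \frac{73}{-154} - 26\right)^{2} = \left(\left(-73\right) \left(- \frac{1}{154}\right) - 26\right)^{2} = \left(\frac{73}{154} - 26\right)^{2} = \left(- \frac{3931}{154}\right)^{2} = \frac{15452761}{23716}$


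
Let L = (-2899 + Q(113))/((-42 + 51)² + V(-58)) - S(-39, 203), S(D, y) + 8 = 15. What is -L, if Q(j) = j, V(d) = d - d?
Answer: 3353/81 ≈ 41.395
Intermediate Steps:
V(d) = 0
S(D, y) = 7 (S(D, y) = -8 + 15 = 7)
L = -3353/81 (L = (-2899 + 113)/((-42 + 51)² + 0) - 1*7 = -2786/(9² + 0) - 7 = -2786/(81 + 0) - 7 = -2786/81 - 7 = -3353/81 ≈ -41.395)
-L = -1*(-3353/81) = 3353/81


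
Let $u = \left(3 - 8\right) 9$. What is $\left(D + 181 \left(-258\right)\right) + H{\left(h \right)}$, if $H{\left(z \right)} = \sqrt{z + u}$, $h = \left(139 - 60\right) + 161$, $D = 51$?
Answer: $-46647 + \sqrt{195} \approx -46633.0$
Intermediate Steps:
$u = -45$ ($u = \left(-5\right) 9 = -45$)
$h = 240$ ($h = \left(139 - 60\right) + 161 = 79 + 161 = 240$)
$H{\left(z \right)} = \sqrt{-45 + z}$ ($H{\left(z \right)} = \sqrt{z - 45} = \sqrt{-45 + z}$)
$\left(D + 181 \left(-258\right)\right) + H{\left(h \right)} = \left(51 + 181 \left(-258\right)\right) + \sqrt{-45 + 240} = \left(51 - 46698\right) + \sqrt{195} = -46647 + \sqrt{195}$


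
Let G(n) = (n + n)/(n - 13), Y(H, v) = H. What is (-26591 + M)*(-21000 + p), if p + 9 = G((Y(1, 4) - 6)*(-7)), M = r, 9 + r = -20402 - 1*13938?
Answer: 1280094560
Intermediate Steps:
r = -34349 (r = -9 + (-20402 - 1*13938) = -9 + (-20402 - 13938) = -9 - 34340 = -34349)
M = -34349
G(n) = 2*n/(-13 + n) (G(n) = (2*n)/(-13 + n) = 2*n/(-13 + n))
p = -64/11 (p = -9 + 2*((1 - 6)*(-7))/(-13 + (1 - 6)*(-7)) = -9 + 2*(-5*(-7))/(-13 - 5*(-7)) = -9 + 2*35/(-13 + 35) = -9 + 2*35/22 = -9 + 2*35*(1/22) = -9 + 35/11 = -64/11 ≈ -5.8182)
(-26591 + M)*(-21000 + p) = (-26591 - 34349)*(-21000 - 64/11) = -60940*(-231064/11) = 1280094560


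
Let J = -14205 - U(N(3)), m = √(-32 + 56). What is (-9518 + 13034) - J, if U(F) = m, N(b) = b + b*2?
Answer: 17721 + 2*√6 ≈ 17726.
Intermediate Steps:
m = 2*√6 (m = √24 = 2*√6 ≈ 4.8990)
N(b) = 3*b (N(b) = b + 2*b = 3*b)
U(F) = 2*√6
J = -14205 - 2*√6 ≈ -14210.
(-9518 + 13034) - J = (-9518 + 13034) - (-14205 - 2*√6) = 3516 + (14205 + 2*√6) = 17721 + 2*√6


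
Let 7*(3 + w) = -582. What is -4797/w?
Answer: 3731/67 ≈ 55.687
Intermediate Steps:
w = -603/7 (w = -3 + (⅐)*(-582) = -3 - 582/7 = -603/7 ≈ -86.143)
-4797/w = -4797/(-603/7) = -4797*(-7/603) = 3731/67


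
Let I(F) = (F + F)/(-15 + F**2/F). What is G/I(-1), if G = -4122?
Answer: -32976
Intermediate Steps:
I(F) = 2*F/(-15 + F) (I(F) = (2*F)/(-15 + F) = 2*F/(-15 + F))
G/I(-1) = -4122/(2*(-1)/(-15 - 1)) = -4122/(2*(-1)/(-16)) = -4122/(2*(-1)*(-1/16)) = -4122/1/8 = -4122*8 = -32976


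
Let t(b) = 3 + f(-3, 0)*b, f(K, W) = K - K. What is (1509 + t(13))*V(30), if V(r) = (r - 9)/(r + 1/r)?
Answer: 952560/901 ≈ 1057.2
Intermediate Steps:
f(K, W) = 0
t(b) = 3 (t(b) = 3 + 0*b = 3 + 0 = 3)
V(r) = (-9 + r)/(r + 1/r)
(1509 + t(13))*V(30) = (1509 + 3)*(30*(-9 + 30)/(1 + 30**2)) = 1512*(30*21/(1 + 900)) = 1512*(30*21/901) = 1512*(30*(1/901)*21) = 1512*(630/901) = 952560/901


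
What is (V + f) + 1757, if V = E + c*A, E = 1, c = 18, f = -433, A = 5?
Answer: 1415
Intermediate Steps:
V = 91 (V = 1 + 18*5 = 1 + 90 = 91)
(V + f) + 1757 = (91 - 433) + 1757 = -342 + 1757 = 1415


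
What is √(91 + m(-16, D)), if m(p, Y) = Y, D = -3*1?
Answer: 2*√22 ≈ 9.3808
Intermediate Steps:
D = -3
√(91 + m(-16, D)) = √(91 - 3) = √88 = 2*√22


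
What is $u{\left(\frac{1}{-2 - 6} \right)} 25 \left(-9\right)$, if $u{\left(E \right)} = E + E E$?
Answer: $\frac{1575}{64} \approx 24.609$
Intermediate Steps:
$u{\left(E \right)} = E + E^{2}$
$u{\left(\frac{1}{-2 - 6} \right)} 25 \left(-9\right) = \frac{1 + \frac{1}{-2 - 6}}{-2 - 6} \cdot 25 \left(-9\right) = \frac{1 + \frac{1}{-8}}{-8} \left(-225\right) = - \frac{1 - \frac{1}{8}}{8} \left(-225\right) = \left(- \frac{1}{8}\right) \frac{7}{8} \left(-225\right) = \left(- \frac{7}{64}\right) \left(-225\right) = \frac{1575}{64}$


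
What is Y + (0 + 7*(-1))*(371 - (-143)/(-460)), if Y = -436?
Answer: -1394179/460 ≈ -3030.8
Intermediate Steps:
Y + (0 + 7*(-1))*(371 - (-143)/(-460)) = -436 + (0 + 7*(-1))*(371 - (-143)/(-460)) = -436 + (0 - 7)*(371 - (-143)*(-1)/460) = -436 - 7*(371 - 1*143/460) = -436 - 7*(371 - 143/460) = -436 - 7*170517/460 = -436 - 1193619/460 = -1394179/460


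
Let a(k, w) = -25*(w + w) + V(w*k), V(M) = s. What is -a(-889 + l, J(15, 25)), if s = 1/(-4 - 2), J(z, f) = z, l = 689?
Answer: 4501/6 ≈ 750.17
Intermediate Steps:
s = -1/6 (s = 1/(-6) = -1/6 ≈ -0.16667)
V(M) = -1/6
a(k, w) = -1/6 - 50*w (a(k, w) = -25*(w + w) - 1/6 = -50*w - 1/6 = -1/6 - 50*w)
-a(-889 + l, J(15, 25)) = -(-1/6 - 50*15) = -(-1/6 - 750) = -1*(-4501/6) = 4501/6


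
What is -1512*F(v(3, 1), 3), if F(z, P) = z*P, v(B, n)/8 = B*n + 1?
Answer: -145152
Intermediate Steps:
v(B, n) = 8 + 8*B*n (v(B, n) = 8*(B*n + 1) = 8*(1 + B*n) = 8 + 8*B*n)
F(z, P) = P*z
-1512*F(v(3, 1), 3) = -4536*(8 + 8*3*1) = -4536*(8 + 24) = -4536*32 = -1512*96 = -145152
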